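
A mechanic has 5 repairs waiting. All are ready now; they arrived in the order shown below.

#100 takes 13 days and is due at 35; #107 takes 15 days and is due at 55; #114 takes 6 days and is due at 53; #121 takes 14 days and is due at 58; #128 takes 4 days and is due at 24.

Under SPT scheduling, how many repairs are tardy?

0

SPT (increasing processing time): #128 #114 #100 #121 #107.
#128: 0→4, due 24, tardiness 0
#114: 4→10, due 53, tardiness 0
#100: 10→23, due 35, tardiness 0
#121: 23→37, due 58, tardiness 0
#107: 37→52, due 55, tardiness 0
Late repairs: 0.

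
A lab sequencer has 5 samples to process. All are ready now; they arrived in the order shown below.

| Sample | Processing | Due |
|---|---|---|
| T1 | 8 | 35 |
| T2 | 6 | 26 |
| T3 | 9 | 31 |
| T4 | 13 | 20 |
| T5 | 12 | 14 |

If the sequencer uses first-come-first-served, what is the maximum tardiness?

FIFO (arrival order): T1 T2 T3 T4 T5.
T1: 0→8, due 35, tardiness 0
T2: 8→14, due 26, tardiness 0
T3: 14→23, due 31, tardiness 0
T4: 23→36, due 20, tardiness 16
T5: 36→48, due 14, tardiness 34
Maximum = 34.

34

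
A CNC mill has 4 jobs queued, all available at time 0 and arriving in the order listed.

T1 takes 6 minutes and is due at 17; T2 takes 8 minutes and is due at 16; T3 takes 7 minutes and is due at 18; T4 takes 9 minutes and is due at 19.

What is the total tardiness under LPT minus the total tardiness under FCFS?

LPT (decreasing processing time): T4 T2 T3 T1.
T4: 0→9, due 19, tardiness 0
T2: 9→17, due 16, tardiness 1
T3: 17→24, due 18, tardiness 6
T1: 24→30, due 17, tardiness 13
Sum = 0+1+6+13 = 20.
FIFO (arrival order): T1 T2 T3 T4.
T1: 0→6, due 17, tardiness 0
T2: 6→14, due 16, tardiness 0
T3: 14→21, due 18, tardiness 3
T4: 21→30, due 19, tardiness 11
Sum = 0+0+3+11 = 14.
Difference = 20 − 14 = 6.

6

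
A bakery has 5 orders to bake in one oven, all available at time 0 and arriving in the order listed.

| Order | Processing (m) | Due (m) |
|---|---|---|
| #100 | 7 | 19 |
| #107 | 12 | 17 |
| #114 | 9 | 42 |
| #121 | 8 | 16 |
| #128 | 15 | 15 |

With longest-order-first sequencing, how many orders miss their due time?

LPT (decreasing processing time): #128 #107 #114 #121 #100.
#128: 0→15, due 15, tardiness 0
#107: 15→27, due 17, tardiness 10
#114: 27→36, due 42, tardiness 0
#121: 36→44, due 16, tardiness 28
#100: 44→51, due 19, tardiness 32
Late orders: 3.

3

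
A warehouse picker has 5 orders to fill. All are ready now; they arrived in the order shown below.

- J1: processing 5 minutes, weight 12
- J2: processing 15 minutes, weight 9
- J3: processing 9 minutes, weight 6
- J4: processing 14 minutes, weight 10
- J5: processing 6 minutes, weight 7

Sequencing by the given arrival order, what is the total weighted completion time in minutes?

FIFO (arrival order): J1 J2 J3 J4 J5.
J1: finishes 5, weight 12, w·C = 60
J2: finishes 20, weight 9, w·C = 180
J3: finishes 29, weight 6, w·C = 174
J4: finishes 43, weight 10, w·C = 430
J5: finishes 49, weight 7, w·C = 343
Sum = 60+180+174+430+343 = 1187.

1187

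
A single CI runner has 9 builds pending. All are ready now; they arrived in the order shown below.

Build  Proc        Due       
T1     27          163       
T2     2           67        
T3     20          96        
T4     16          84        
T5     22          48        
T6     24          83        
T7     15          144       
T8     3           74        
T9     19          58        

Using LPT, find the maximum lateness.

81

LPT (decreasing processing time): T1 T6 T5 T3 T9 T4 T7 T8 T2.
T1: 0→27, due 163, lateness -136
T6: 27→51, due 83, lateness -32
T5: 51→73, due 48, lateness 25
T3: 73→93, due 96, lateness -3
T9: 93→112, due 58, lateness 54
T4: 112→128, due 84, lateness 44
T7: 128→143, due 144, lateness -1
T8: 143→146, due 74, lateness 72
T2: 146→148, due 67, lateness 81
Maximum = 81.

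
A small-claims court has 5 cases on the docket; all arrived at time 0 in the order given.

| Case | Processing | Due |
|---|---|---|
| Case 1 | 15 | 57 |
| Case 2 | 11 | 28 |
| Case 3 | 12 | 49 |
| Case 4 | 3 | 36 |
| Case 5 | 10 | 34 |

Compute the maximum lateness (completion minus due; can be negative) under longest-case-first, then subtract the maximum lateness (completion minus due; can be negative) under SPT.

19

LPT (decreasing processing time): Case 1 Case 3 Case 2 Case 5 Case 4.
Case 1: 0→15, due 57, lateness -42
Case 3: 15→27, due 49, lateness -22
Case 2: 27→38, due 28, lateness 10
Case 5: 38→48, due 34, lateness 14
Case 4: 48→51, due 36, lateness 15
Maximum = 15.
SPT (increasing processing time): Case 4 Case 5 Case 2 Case 3 Case 1.
Case 4: 0→3, due 36, lateness -33
Case 5: 3→13, due 34, lateness -21
Case 2: 13→24, due 28, lateness -4
Case 3: 24→36, due 49, lateness -13
Case 1: 36→51, due 57, lateness -6
Maximum = -4.
Difference = 15 − -4 = 19.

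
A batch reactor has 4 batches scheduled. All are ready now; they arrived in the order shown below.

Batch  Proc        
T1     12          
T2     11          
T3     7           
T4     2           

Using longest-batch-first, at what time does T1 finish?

12

LPT (decreasing processing time): T1 T2 T3 T4.
T1: 0→12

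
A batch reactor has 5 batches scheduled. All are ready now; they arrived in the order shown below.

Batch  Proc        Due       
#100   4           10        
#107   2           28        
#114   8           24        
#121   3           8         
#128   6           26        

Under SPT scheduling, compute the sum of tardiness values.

0

SPT (increasing processing time): #107 #121 #100 #128 #114.
#107: 0→2, due 28, tardiness 0
#121: 2→5, due 8, tardiness 0
#100: 5→9, due 10, tardiness 0
#128: 9→15, due 26, tardiness 0
#114: 15→23, due 24, tardiness 0
Sum = 0+0+0+0+0 = 0.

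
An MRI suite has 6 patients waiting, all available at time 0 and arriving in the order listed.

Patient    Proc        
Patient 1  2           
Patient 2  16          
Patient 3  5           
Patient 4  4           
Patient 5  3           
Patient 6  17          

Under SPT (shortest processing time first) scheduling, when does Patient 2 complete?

SPT (increasing processing time): Patient 1 Patient 5 Patient 4 Patient 3 Patient 2 Patient 6.
Patient 1: 0→2
Patient 5: 2→5
Patient 4: 5→9
Patient 3: 9→14
Patient 2: 14→30

30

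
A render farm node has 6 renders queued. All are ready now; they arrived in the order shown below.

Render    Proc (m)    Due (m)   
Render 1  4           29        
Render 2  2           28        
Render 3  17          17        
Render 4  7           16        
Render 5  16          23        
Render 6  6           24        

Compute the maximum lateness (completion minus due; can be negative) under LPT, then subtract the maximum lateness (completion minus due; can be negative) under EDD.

LPT (decreasing processing time): Render 3 Render 5 Render 4 Render 6 Render 1 Render 2.
Render 3: 0→17, due 17, lateness 0
Render 5: 17→33, due 23, lateness 10
Render 4: 33→40, due 16, lateness 24
Render 6: 40→46, due 24, lateness 22
Render 1: 46→50, due 29, lateness 21
Render 2: 50→52, due 28, lateness 24
Maximum = 24.
EDD (increasing due date): Render 4 Render 3 Render 5 Render 6 Render 2 Render 1.
Render 4: 0→7, due 16, lateness -9
Render 3: 7→24, due 17, lateness 7
Render 5: 24→40, due 23, lateness 17
Render 6: 40→46, due 24, lateness 22
Render 2: 46→48, due 28, lateness 20
Render 1: 48→52, due 29, lateness 23
Maximum = 23.
Difference = 24 − 23 = 1.

1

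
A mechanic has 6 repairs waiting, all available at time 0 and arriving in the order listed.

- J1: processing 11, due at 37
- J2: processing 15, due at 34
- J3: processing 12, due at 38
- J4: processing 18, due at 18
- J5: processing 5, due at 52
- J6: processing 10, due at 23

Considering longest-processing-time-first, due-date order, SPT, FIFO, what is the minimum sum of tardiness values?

72

LPT (decreasing processing time): J4 J2 J3 J1 J6 J5.
J4: 0→18, due 18, tardiness 0
J2: 18→33, due 34, tardiness 0
J3: 33→45, due 38, tardiness 7
J1: 45→56, due 37, tardiness 19
J6: 56→66, due 23, tardiness 43
J5: 66→71, due 52, tardiness 19
Sum = 0+0+7+19+43+19 = 88.
EDD (increasing due date): J4 J6 J2 J1 J3 J5.
J4: 0→18, due 18, tardiness 0
J6: 18→28, due 23, tardiness 5
J2: 28→43, due 34, tardiness 9
J1: 43→54, due 37, tardiness 17
J3: 54→66, due 38, tardiness 28
J5: 66→71, due 52, tardiness 19
Sum = 0+5+9+17+28+19 = 78.
SPT (increasing processing time): J5 J6 J1 J3 J2 J4.
J5: 0→5, due 52, tardiness 0
J6: 5→15, due 23, tardiness 0
J1: 15→26, due 37, tardiness 0
J3: 26→38, due 38, tardiness 0
J2: 38→53, due 34, tardiness 19
J4: 53→71, due 18, tardiness 53
Sum = 0+0+0+0+19+53 = 72.
FIFO (arrival order): J1 J2 J3 J4 J5 J6.
J1: 0→11, due 37, tardiness 0
J2: 11→26, due 34, tardiness 0
J3: 26→38, due 38, tardiness 0
J4: 38→56, due 18, tardiness 38
J5: 56→61, due 52, tardiness 9
J6: 61→71, due 23, tardiness 48
Sum = 0+0+0+38+9+48 = 95.
LPT 88, EDD 78, SPT 72, FIFO 95 → minimum 72.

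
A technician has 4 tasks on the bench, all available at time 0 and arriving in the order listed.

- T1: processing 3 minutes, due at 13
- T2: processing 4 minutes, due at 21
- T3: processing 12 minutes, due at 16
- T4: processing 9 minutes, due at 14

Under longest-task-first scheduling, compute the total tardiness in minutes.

26

LPT (decreasing processing time): T3 T4 T2 T1.
T3: 0→12, due 16, tardiness 0
T4: 12→21, due 14, tardiness 7
T2: 21→25, due 21, tardiness 4
T1: 25→28, due 13, tardiness 15
Sum = 0+7+4+15 = 26.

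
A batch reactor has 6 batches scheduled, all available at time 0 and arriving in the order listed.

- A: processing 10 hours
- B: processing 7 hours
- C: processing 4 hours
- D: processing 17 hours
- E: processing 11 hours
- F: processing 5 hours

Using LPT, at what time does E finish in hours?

LPT (decreasing processing time): D E A B F C.
D: 0→17
E: 17→28

28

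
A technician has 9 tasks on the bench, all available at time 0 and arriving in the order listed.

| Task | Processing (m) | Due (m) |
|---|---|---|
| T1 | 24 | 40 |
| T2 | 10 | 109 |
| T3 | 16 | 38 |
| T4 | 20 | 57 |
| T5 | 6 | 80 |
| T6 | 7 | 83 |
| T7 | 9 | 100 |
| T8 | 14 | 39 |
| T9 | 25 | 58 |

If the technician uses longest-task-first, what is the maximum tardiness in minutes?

LPT (decreasing processing time): T9 T1 T4 T3 T8 T2 T7 T6 T5.
T9: 0→25, due 58, tardiness 0
T1: 25→49, due 40, tardiness 9
T4: 49→69, due 57, tardiness 12
T3: 69→85, due 38, tardiness 47
T8: 85→99, due 39, tardiness 60
T2: 99→109, due 109, tardiness 0
T7: 109→118, due 100, tardiness 18
T6: 118→125, due 83, tardiness 42
T5: 125→131, due 80, tardiness 51
Maximum = 60.

60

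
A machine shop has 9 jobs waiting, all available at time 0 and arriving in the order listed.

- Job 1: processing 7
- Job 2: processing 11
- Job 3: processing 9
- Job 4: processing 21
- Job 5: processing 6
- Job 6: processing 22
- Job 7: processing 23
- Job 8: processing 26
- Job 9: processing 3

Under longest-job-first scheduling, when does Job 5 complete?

LPT (decreasing processing time): Job 8 Job 7 Job 6 Job 4 Job 2 Job 3 Job 1 Job 5 Job 9.
Job 8: 0→26
Job 7: 26→49
Job 6: 49→71
Job 4: 71→92
Job 2: 92→103
Job 3: 103→112
Job 1: 112→119
Job 5: 119→125

125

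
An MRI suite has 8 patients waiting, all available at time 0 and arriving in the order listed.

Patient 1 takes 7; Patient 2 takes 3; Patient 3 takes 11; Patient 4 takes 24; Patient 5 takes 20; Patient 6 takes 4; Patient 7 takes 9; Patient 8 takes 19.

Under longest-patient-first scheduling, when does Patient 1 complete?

90

LPT (decreasing processing time): Patient 4 Patient 5 Patient 8 Patient 3 Patient 7 Patient 1 Patient 6 Patient 2.
Patient 4: 0→24
Patient 5: 24→44
Patient 8: 44→63
Patient 3: 63→74
Patient 7: 74→83
Patient 1: 83→90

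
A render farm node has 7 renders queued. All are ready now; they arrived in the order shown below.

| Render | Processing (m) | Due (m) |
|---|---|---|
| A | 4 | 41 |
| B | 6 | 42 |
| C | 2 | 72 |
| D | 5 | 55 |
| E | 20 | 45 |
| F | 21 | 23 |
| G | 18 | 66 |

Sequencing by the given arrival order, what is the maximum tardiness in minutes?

FIFO (arrival order): A B C D E F G.
A: 0→4, due 41, tardiness 0
B: 4→10, due 42, tardiness 0
C: 10→12, due 72, tardiness 0
D: 12→17, due 55, tardiness 0
E: 17→37, due 45, tardiness 0
F: 37→58, due 23, tardiness 35
G: 58→76, due 66, tardiness 10
Maximum = 35.

35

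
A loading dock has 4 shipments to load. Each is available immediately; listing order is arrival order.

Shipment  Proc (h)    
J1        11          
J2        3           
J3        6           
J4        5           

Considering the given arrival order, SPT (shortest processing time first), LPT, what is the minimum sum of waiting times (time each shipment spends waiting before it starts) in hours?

25

FIFO (arrival order): J1 J2 J3 J4.
J1: waits 0, runs 0→11
J2: waits 11, runs 11→14
J3: waits 14, runs 14→20
J4: waits 20, runs 20→25
Sum = 0+11+14+20 = 45.
SPT (increasing processing time): J2 J4 J3 J1.
J2: waits 0, runs 0→3
J4: waits 3, runs 3→8
J3: waits 8, runs 8→14
J1: waits 14, runs 14→25
Sum = 0+3+8+14 = 25.
LPT (decreasing processing time): J1 J3 J4 J2.
J1: waits 0, runs 0→11
J3: waits 11, runs 11→17
J4: waits 17, runs 17→22
J2: waits 22, runs 22→25
Sum = 0+11+17+22 = 50.
FIFO 45, SPT 25, LPT 50 → minimum 25.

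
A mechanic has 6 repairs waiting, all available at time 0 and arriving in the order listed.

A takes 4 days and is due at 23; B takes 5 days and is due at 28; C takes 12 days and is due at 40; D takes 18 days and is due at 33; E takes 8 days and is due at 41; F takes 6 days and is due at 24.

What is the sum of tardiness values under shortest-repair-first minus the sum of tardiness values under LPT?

-51

SPT (increasing processing time): A B F E C D.
A: 0→4, due 23, tardiness 0
B: 4→9, due 28, tardiness 0
F: 9→15, due 24, tardiness 0
E: 15→23, due 41, tardiness 0
C: 23→35, due 40, tardiness 0
D: 35→53, due 33, tardiness 20
Sum = 0+0+0+0+0+20 = 20.
LPT (decreasing processing time): D C E F B A.
D: 0→18, due 33, tardiness 0
C: 18→30, due 40, tardiness 0
E: 30→38, due 41, tardiness 0
F: 38→44, due 24, tardiness 20
B: 44→49, due 28, tardiness 21
A: 49→53, due 23, tardiness 30
Sum = 0+0+0+20+21+30 = 71.
Difference = 20 − 71 = -51.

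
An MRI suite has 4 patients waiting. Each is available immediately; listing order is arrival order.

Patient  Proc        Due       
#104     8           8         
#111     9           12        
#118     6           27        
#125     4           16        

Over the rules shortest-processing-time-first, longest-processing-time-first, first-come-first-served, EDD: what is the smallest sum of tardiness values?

SPT (increasing processing time): #125 #118 #104 #111.
#125: 0→4, due 16, tardiness 0
#118: 4→10, due 27, tardiness 0
#104: 10→18, due 8, tardiness 10
#111: 18→27, due 12, tardiness 15
Sum = 0+0+10+15 = 25.
LPT (decreasing processing time): #111 #104 #118 #125.
#111: 0→9, due 12, tardiness 0
#104: 9→17, due 8, tardiness 9
#118: 17→23, due 27, tardiness 0
#125: 23→27, due 16, tardiness 11
Sum = 0+9+0+11 = 20.
FIFO (arrival order): #104 #111 #118 #125.
#104: 0→8, due 8, tardiness 0
#111: 8→17, due 12, tardiness 5
#118: 17→23, due 27, tardiness 0
#125: 23→27, due 16, tardiness 11
Sum = 0+5+0+11 = 16.
EDD (increasing due date): #104 #111 #125 #118.
#104: 0→8, due 8, tardiness 0
#111: 8→17, due 12, tardiness 5
#125: 17→21, due 16, tardiness 5
#118: 21→27, due 27, tardiness 0
Sum = 0+5+5+0 = 10.
SPT 25, LPT 20, FIFO 16, EDD 10 → minimum 10.

10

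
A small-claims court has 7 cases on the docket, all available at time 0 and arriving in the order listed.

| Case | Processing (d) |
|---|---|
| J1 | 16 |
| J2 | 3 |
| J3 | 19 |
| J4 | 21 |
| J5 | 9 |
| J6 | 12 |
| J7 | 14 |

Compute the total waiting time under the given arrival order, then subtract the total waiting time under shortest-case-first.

76

FIFO (arrival order): J1 J2 J3 J4 J5 J6 J7.
J1: waits 0, runs 0→16
J2: waits 16, runs 16→19
J3: waits 19, runs 19→38
J4: waits 38, runs 38→59
J5: waits 59, runs 59→68
J6: waits 68, runs 68→80
J7: waits 80, runs 80→94
Sum = 0+16+19+38+59+68+80 = 280.
SPT (increasing processing time): J2 J5 J6 J7 J1 J3 J4.
J2: waits 0, runs 0→3
J5: waits 3, runs 3→12
J6: waits 12, runs 12→24
J7: waits 24, runs 24→38
J1: waits 38, runs 38→54
J3: waits 54, runs 54→73
J4: waits 73, runs 73→94
Sum = 0+3+12+24+38+54+73 = 204.
Difference = 280 − 204 = 76.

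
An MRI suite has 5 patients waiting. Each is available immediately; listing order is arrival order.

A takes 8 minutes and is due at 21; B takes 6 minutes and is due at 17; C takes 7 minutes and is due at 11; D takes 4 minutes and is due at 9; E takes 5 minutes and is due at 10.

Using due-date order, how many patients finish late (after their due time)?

3

EDD (increasing due date): D E C B A.
D: 0→4, due 9, tardiness 0
E: 4→9, due 10, tardiness 0
C: 9→16, due 11, tardiness 5
B: 16→22, due 17, tardiness 5
A: 22→30, due 21, tardiness 9
Late patients: 3.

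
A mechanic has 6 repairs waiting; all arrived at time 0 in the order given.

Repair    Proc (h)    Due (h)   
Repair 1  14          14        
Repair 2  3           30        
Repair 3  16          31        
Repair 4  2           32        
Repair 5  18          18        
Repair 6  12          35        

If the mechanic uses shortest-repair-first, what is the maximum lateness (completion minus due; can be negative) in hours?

SPT (increasing processing time): Repair 4 Repair 2 Repair 6 Repair 1 Repair 3 Repair 5.
Repair 4: 0→2, due 32, lateness -30
Repair 2: 2→5, due 30, lateness -25
Repair 6: 5→17, due 35, lateness -18
Repair 1: 17→31, due 14, lateness 17
Repair 3: 31→47, due 31, lateness 16
Repair 5: 47→65, due 18, lateness 47
Maximum = 47.

47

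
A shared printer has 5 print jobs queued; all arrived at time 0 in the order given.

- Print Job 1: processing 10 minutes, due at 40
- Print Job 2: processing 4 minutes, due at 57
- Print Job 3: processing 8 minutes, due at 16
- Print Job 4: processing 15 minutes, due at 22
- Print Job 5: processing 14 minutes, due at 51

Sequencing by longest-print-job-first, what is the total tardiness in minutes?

LPT (decreasing processing time): Print Job 4 Print Job 5 Print Job 1 Print Job 3 Print Job 2.
Print Job 4: 0→15, due 22, tardiness 0
Print Job 5: 15→29, due 51, tardiness 0
Print Job 1: 29→39, due 40, tardiness 0
Print Job 3: 39→47, due 16, tardiness 31
Print Job 2: 47→51, due 57, tardiness 0
Sum = 0+0+0+31+0 = 31.

31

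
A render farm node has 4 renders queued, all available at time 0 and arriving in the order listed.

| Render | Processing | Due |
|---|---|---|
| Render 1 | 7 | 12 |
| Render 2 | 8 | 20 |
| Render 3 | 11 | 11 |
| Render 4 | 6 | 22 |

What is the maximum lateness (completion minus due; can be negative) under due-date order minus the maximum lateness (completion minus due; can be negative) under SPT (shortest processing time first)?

-11

EDD (increasing due date): Render 3 Render 1 Render 2 Render 4.
Render 3: 0→11, due 11, lateness 0
Render 1: 11→18, due 12, lateness 6
Render 2: 18→26, due 20, lateness 6
Render 4: 26→32, due 22, lateness 10
Maximum = 10.
SPT (increasing processing time): Render 4 Render 1 Render 2 Render 3.
Render 4: 0→6, due 22, lateness -16
Render 1: 6→13, due 12, lateness 1
Render 2: 13→21, due 20, lateness 1
Render 3: 21→32, due 11, lateness 21
Maximum = 21.
Difference = 10 − 21 = -11.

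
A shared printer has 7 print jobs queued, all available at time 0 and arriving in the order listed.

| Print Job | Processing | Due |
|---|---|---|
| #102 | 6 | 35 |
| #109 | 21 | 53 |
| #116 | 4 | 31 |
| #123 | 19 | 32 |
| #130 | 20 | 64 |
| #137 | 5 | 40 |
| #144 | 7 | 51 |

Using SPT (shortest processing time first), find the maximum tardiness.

29

SPT (increasing processing time): #116 #137 #102 #144 #123 #130 #109.
#116: 0→4, due 31, tardiness 0
#137: 4→9, due 40, tardiness 0
#102: 9→15, due 35, tardiness 0
#144: 15→22, due 51, tardiness 0
#123: 22→41, due 32, tardiness 9
#130: 41→61, due 64, tardiness 0
#109: 61→82, due 53, tardiness 29
Maximum = 29.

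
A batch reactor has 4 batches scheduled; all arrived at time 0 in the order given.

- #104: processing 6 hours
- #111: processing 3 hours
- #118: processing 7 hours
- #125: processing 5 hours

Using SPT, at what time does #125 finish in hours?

SPT (increasing processing time): #111 #125 #104 #118.
#111: 0→3
#125: 3→8

8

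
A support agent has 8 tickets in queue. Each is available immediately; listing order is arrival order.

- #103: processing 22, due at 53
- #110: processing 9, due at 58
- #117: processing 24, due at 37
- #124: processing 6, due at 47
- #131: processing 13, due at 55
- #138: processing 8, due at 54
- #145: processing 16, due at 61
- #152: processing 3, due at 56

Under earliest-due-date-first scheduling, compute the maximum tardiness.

EDD (increasing due date): #117 #124 #103 #138 #131 #152 #110 #145.
#117: 0→24, due 37, tardiness 0
#124: 24→30, due 47, tardiness 0
#103: 30→52, due 53, tardiness 0
#138: 52→60, due 54, tardiness 6
#131: 60→73, due 55, tardiness 18
#152: 73→76, due 56, tardiness 20
#110: 76→85, due 58, tardiness 27
#145: 85→101, due 61, tardiness 40
Maximum = 40.

40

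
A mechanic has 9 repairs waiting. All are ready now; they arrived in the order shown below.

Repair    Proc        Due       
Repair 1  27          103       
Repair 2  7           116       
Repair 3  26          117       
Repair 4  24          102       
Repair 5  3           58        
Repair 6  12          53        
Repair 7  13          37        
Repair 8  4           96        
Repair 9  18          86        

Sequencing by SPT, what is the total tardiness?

SPT (increasing processing time): Repair 5 Repair 8 Repair 2 Repair 6 Repair 7 Repair 9 Repair 4 Repair 3 Repair 1.
Repair 5: 0→3, due 58, tardiness 0
Repair 8: 3→7, due 96, tardiness 0
Repair 2: 7→14, due 116, tardiness 0
Repair 6: 14→26, due 53, tardiness 0
Repair 7: 26→39, due 37, tardiness 2
Repair 9: 39→57, due 86, tardiness 0
Repair 4: 57→81, due 102, tardiness 0
Repair 3: 81→107, due 117, tardiness 0
Repair 1: 107→134, due 103, tardiness 31
Sum = 0+0+0+0+2+0+0+0+31 = 33.

33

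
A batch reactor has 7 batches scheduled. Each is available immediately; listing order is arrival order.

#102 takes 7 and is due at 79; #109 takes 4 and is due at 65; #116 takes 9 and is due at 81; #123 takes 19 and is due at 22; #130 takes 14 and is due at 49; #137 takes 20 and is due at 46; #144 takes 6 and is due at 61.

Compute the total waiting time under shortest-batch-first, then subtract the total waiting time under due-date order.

-147

SPT (increasing processing time): #109 #144 #102 #116 #130 #123 #137.
#109: waits 0, runs 0→4
#144: waits 4, runs 4→10
#102: waits 10, runs 10→17
#116: waits 17, runs 17→26
#130: waits 26, runs 26→40
#123: waits 40, runs 40→59
#137: waits 59, runs 59→79
Sum = 0+4+10+17+26+40+59 = 156.
EDD (increasing due date): #123 #137 #130 #144 #109 #102 #116.
#123: waits 0, runs 0→19
#137: waits 19, runs 19→39
#130: waits 39, runs 39→53
#144: waits 53, runs 53→59
#109: waits 59, runs 59→63
#102: waits 63, runs 63→70
#116: waits 70, runs 70→79
Sum = 0+19+39+53+59+63+70 = 303.
Difference = 156 − 303 = -147.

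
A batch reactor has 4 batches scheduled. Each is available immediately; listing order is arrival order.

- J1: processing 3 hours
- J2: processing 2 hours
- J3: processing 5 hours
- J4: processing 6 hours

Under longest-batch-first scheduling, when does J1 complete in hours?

LPT (decreasing processing time): J4 J3 J1 J2.
J4: 0→6
J3: 6→11
J1: 11→14

14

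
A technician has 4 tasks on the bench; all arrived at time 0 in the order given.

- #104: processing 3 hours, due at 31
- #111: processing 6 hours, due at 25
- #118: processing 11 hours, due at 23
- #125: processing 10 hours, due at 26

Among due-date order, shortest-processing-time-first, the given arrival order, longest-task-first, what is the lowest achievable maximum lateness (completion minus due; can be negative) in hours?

EDD (increasing due date): #118 #111 #125 #104.
#118: 0→11, due 23, lateness -12
#111: 11→17, due 25, lateness -8
#125: 17→27, due 26, lateness 1
#104: 27→30, due 31, lateness -1
Maximum = 1.
SPT (increasing processing time): #104 #111 #125 #118.
#104: 0→3, due 31, lateness -28
#111: 3→9, due 25, lateness -16
#125: 9→19, due 26, lateness -7
#118: 19→30, due 23, lateness 7
Maximum = 7.
FIFO (arrival order): #104 #111 #118 #125.
#104: 0→3, due 31, lateness -28
#111: 3→9, due 25, lateness -16
#118: 9→20, due 23, lateness -3
#125: 20→30, due 26, lateness 4
Maximum = 4.
LPT (decreasing processing time): #118 #125 #111 #104.
#118: 0→11, due 23, lateness -12
#125: 11→21, due 26, lateness -5
#111: 21→27, due 25, lateness 2
#104: 27→30, due 31, lateness -1
Maximum = 2.
EDD 1, SPT 7, FIFO 4, LPT 2 → minimum 1.

1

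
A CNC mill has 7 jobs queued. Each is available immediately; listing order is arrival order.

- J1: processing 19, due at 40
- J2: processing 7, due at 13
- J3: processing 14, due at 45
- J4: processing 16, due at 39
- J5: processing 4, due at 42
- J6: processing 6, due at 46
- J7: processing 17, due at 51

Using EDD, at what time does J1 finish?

42

EDD (increasing due date): J2 J4 J1 J5 J3 J6 J7.
J2: 0→7
J4: 7→23
J1: 23→42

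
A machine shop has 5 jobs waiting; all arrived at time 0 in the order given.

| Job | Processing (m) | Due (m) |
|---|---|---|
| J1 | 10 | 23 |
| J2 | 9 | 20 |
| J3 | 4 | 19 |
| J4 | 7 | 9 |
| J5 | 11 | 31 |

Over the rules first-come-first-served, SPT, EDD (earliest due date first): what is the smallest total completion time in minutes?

106

FIFO (arrival order): J1 J2 J3 J4 J5.
J1: 0→10
J2: 10→19
J3: 19→23
J4: 23→30
J5: 30→41
Sum = 10+19+23+30+41 = 123.
SPT (increasing processing time): J3 J4 J2 J1 J5.
J3: 0→4
J4: 4→11
J2: 11→20
J1: 20→30
J5: 30→41
Sum = 4+11+20+30+41 = 106.
EDD (increasing due date): J4 J3 J2 J1 J5.
J4: 0→7
J3: 7→11
J2: 11→20
J1: 20→30
J5: 30→41
Sum = 7+11+20+30+41 = 109.
FIFO 123, SPT 106, EDD 109 → minimum 106.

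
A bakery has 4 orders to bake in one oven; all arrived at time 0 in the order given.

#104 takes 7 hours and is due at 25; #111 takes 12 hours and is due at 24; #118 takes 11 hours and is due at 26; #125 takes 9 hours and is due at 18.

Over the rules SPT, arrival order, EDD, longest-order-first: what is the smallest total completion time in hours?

SPT (increasing processing time): #104 #125 #118 #111.
#104: 0→7
#125: 7→16
#118: 16→27
#111: 27→39
Sum = 7+16+27+39 = 89.
FIFO (arrival order): #104 #111 #118 #125.
#104: 0→7
#111: 7→19
#118: 19→30
#125: 30→39
Sum = 7+19+30+39 = 95.
EDD (increasing due date): #125 #111 #104 #118.
#125: 0→9
#111: 9→21
#104: 21→28
#118: 28→39
Sum = 9+21+28+39 = 97.
LPT (decreasing processing time): #111 #118 #125 #104.
#111: 0→12
#118: 12→23
#125: 23→32
#104: 32→39
Sum = 12+23+32+39 = 106.
SPT 89, FIFO 95, EDD 97, LPT 106 → minimum 89.

89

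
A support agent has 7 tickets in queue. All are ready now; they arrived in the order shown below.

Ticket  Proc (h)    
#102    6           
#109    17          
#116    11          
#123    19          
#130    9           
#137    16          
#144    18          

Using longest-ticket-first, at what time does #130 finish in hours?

LPT (decreasing processing time): #123 #144 #109 #137 #116 #130 #102.
#123: 0→19
#144: 19→37
#109: 37→54
#137: 54→70
#116: 70→81
#130: 81→90

90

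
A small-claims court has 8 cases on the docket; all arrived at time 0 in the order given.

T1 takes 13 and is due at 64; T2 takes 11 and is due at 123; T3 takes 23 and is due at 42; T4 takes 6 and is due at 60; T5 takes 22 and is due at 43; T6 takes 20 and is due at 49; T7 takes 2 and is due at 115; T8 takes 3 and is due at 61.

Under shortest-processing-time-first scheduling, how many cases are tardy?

3

SPT (increasing processing time): T7 T8 T4 T2 T1 T6 T5 T3.
T7: 0→2, due 115, tardiness 0
T8: 2→5, due 61, tardiness 0
T4: 5→11, due 60, tardiness 0
T2: 11→22, due 123, tardiness 0
T1: 22→35, due 64, tardiness 0
T6: 35→55, due 49, tardiness 6
T5: 55→77, due 43, tardiness 34
T3: 77→100, due 42, tardiness 58
Late cases: 3.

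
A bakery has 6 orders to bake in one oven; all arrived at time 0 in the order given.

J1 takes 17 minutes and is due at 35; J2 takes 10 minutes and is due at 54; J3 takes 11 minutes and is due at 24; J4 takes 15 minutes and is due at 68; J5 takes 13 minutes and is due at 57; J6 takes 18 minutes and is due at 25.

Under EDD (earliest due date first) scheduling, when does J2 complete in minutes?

56

EDD (increasing due date): J3 J6 J1 J2 J5 J4.
J3: 0→11
J6: 11→29
J1: 29→46
J2: 46→56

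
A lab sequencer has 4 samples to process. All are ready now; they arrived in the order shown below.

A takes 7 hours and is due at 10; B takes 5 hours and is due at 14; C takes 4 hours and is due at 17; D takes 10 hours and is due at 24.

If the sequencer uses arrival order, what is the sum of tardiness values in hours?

2

FIFO (arrival order): A B C D.
A: 0→7, due 10, tardiness 0
B: 7→12, due 14, tardiness 0
C: 12→16, due 17, tardiness 0
D: 16→26, due 24, tardiness 2
Sum = 0+0+0+2 = 2.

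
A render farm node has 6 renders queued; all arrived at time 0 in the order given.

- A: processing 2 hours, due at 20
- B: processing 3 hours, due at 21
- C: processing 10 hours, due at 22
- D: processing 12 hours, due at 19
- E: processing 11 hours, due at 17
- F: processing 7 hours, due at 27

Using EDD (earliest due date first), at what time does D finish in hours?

EDD (increasing due date): E D A B C F.
E: 0→11
D: 11→23

23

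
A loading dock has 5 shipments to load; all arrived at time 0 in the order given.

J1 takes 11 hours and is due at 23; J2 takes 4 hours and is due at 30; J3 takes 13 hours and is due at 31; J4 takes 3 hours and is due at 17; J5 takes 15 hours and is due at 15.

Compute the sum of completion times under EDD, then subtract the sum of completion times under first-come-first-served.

EDD (increasing due date): J5 J4 J1 J2 J3.
J5: 0→15
J4: 15→18
J1: 18→29
J2: 29→33
J3: 33→46
Sum = 15+18+29+33+46 = 141.
FIFO (arrival order): J1 J2 J3 J4 J5.
J1: 0→11
J2: 11→15
J3: 15→28
J4: 28→31
J5: 31→46
Sum = 11+15+28+31+46 = 131.
Difference = 141 − 131 = 10.

10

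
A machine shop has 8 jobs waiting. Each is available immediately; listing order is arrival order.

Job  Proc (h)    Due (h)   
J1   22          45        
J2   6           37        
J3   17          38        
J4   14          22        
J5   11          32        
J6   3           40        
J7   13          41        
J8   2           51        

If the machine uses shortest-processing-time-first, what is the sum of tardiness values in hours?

SPT (increasing processing time): J8 J6 J2 J5 J7 J4 J3 J1.
J8: 0→2, due 51, tardiness 0
J6: 2→5, due 40, tardiness 0
J2: 5→11, due 37, tardiness 0
J5: 11→22, due 32, tardiness 0
J7: 22→35, due 41, tardiness 0
J4: 35→49, due 22, tardiness 27
J3: 49→66, due 38, tardiness 28
J1: 66→88, due 45, tardiness 43
Sum = 0+0+0+0+0+27+28+43 = 98.

98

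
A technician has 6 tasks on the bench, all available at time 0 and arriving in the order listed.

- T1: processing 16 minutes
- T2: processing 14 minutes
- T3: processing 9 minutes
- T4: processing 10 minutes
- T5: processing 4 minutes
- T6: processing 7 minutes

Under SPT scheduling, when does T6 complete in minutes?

SPT (increasing processing time): T5 T6 T3 T4 T2 T1.
T5: 0→4
T6: 4→11

11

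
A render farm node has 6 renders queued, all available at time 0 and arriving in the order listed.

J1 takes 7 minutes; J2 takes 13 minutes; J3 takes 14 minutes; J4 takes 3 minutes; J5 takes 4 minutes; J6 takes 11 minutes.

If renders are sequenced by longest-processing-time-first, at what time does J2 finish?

LPT (decreasing processing time): J3 J2 J6 J1 J5 J4.
J3: 0→14
J2: 14→27

27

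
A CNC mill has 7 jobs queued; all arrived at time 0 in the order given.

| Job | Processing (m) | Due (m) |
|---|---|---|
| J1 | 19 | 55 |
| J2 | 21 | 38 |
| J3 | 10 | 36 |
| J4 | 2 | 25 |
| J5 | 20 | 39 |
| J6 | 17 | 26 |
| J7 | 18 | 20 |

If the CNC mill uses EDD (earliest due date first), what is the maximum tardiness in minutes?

52

EDD (increasing due date): J7 J4 J6 J3 J2 J5 J1.
J7: 0→18, due 20, tardiness 0
J4: 18→20, due 25, tardiness 0
J6: 20→37, due 26, tardiness 11
J3: 37→47, due 36, tardiness 11
J2: 47→68, due 38, tardiness 30
J5: 68→88, due 39, tardiness 49
J1: 88→107, due 55, tardiness 52
Maximum = 52.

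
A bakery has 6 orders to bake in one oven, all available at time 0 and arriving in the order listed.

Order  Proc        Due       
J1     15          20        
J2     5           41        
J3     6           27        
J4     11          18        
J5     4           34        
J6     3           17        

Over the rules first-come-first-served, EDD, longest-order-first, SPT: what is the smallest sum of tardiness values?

FIFO (arrival order): J1 J2 J3 J4 J5 J6.
J1: 0→15, due 20, tardiness 0
J2: 15→20, due 41, tardiness 0
J3: 20→26, due 27, tardiness 0
J4: 26→37, due 18, tardiness 19
J5: 37→41, due 34, tardiness 7
J6: 41→44, due 17, tardiness 27
Sum = 0+0+0+19+7+27 = 53.
EDD (increasing due date): J6 J4 J1 J3 J5 J2.
J6: 0→3, due 17, tardiness 0
J4: 3→14, due 18, tardiness 0
J1: 14→29, due 20, tardiness 9
J3: 29→35, due 27, tardiness 8
J5: 35→39, due 34, tardiness 5
J2: 39→44, due 41, tardiness 3
Sum = 0+0+9+8+5+3 = 25.
LPT (decreasing processing time): J1 J4 J3 J2 J5 J6.
J1: 0→15, due 20, tardiness 0
J4: 15→26, due 18, tardiness 8
J3: 26→32, due 27, tardiness 5
J2: 32→37, due 41, tardiness 0
J5: 37→41, due 34, tardiness 7
J6: 41→44, due 17, tardiness 27
Sum = 0+8+5+0+7+27 = 47.
SPT (increasing processing time): J6 J5 J2 J3 J4 J1.
J6: 0→3, due 17, tardiness 0
J5: 3→7, due 34, tardiness 0
J2: 7→12, due 41, tardiness 0
J3: 12→18, due 27, tardiness 0
J4: 18→29, due 18, tardiness 11
J1: 29→44, due 20, tardiness 24
Sum = 0+0+0+0+11+24 = 35.
FIFO 53, EDD 25, LPT 47, SPT 35 → minimum 25.

25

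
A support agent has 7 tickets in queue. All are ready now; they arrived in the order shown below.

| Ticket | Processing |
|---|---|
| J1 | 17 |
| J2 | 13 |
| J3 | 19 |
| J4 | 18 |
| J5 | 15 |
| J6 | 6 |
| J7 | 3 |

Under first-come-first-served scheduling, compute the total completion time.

FIFO (arrival order): J1 J2 J3 J4 J5 J6 J7.
J1: 0→17
J2: 17→30
J3: 30→49
J4: 49→67
J5: 67→82
J6: 82→88
J7: 88→91
Sum = 17+30+49+67+82+88+91 = 424.

424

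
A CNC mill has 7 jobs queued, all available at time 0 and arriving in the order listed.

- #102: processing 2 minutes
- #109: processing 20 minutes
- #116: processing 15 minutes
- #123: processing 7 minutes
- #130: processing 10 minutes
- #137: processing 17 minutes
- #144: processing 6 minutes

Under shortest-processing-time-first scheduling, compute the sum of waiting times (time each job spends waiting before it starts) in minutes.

147

SPT (increasing processing time): #102 #144 #123 #130 #116 #137 #109.
#102: waits 0, runs 0→2
#144: waits 2, runs 2→8
#123: waits 8, runs 8→15
#130: waits 15, runs 15→25
#116: waits 25, runs 25→40
#137: waits 40, runs 40→57
#109: waits 57, runs 57→77
Sum = 0+2+8+15+25+40+57 = 147.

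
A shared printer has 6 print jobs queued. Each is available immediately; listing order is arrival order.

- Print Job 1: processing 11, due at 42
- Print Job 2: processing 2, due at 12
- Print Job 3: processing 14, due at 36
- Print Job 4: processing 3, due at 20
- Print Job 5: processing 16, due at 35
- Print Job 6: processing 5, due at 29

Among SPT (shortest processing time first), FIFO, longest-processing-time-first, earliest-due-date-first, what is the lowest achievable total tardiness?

13

SPT (increasing processing time): Print Job 2 Print Job 4 Print Job 6 Print Job 1 Print Job 3 Print Job 5.
Print Job 2: 0→2, due 12, tardiness 0
Print Job 4: 2→5, due 20, tardiness 0
Print Job 6: 5→10, due 29, tardiness 0
Print Job 1: 10→21, due 42, tardiness 0
Print Job 3: 21→35, due 36, tardiness 0
Print Job 5: 35→51, due 35, tardiness 16
Sum = 0+0+0+0+0+16 = 16.
FIFO (arrival order): Print Job 1 Print Job 2 Print Job 3 Print Job 4 Print Job 5 Print Job 6.
Print Job 1: 0→11, due 42, tardiness 0
Print Job 2: 11→13, due 12, tardiness 1
Print Job 3: 13→27, due 36, tardiness 0
Print Job 4: 27→30, due 20, tardiness 10
Print Job 5: 30→46, due 35, tardiness 11
Print Job 6: 46→51, due 29, tardiness 22
Sum = 0+1+0+10+11+22 = 44.
LPT (decreasing processing time): Print Job 5 Print Job 3 Print Job 1 Print Job 6 Print Job 4 Print Job 2.
Print Job 5: 0→16, due 35, tardiness 0
Print Job 3: 16→30, due 36, tardiness 0
Print Job 1: 30→41, due 42, tardiness 0
Print Job 6: 41→46, due 29, tardiness 17
Print Job 4: 46→49, due 20, tardiness 29
Print Job 2: 49→51, due 12, tardiness 39
Sum = 0+0+0+17+29+39 = 85.
EDD (increasing due date): Print Job 2 Print Job 4 Print Job 6 Print Job 5 Print Job 3 Print Job 1.
Print Job 2: 0→2, due 12, tardiness 0
Print Job 4: 2→5, due 20, tardiness 0
Print Job 6: 5→10, due 29, tardiness 0
Print Job 5: 10→26, due 35, tardiness 0
Print Job 3: 26→40, due 36, tardiness 4
Print Job 1: 40→51, due 42, tardiness 9
Sum = 0+0+0+0+4+9 = 13.
SPT 16, FIFO 44, LPT 85, EDD 13 → minimum 13.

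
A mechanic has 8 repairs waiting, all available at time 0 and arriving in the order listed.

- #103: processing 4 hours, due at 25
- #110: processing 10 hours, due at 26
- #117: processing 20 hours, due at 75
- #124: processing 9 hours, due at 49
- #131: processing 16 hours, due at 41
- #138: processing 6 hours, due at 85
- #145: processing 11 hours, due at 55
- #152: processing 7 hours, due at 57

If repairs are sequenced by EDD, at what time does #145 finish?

EDD (increasing due date): #103 #110 #131 #124 #145 #152 #117 #138.
#103: 0→4
#110: 4→14
#131: 14→30
#124: 30→39
#145: 39→50

50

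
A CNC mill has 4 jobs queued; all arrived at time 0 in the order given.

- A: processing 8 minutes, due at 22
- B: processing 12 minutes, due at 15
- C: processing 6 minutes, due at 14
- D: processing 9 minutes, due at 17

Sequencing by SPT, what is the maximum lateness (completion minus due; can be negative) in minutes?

20

SPT (increasing processing time): C A D B.
C: 0→6, due 14, lateness -8
A: 6→14, due 22, lateness -8
D: 14→23, due 17, lateness 6
B: 23→35, due 15, lateness 20
Maximum = 20.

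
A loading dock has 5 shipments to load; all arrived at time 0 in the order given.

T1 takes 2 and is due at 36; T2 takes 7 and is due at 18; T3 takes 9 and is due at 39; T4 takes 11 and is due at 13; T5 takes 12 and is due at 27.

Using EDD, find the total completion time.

132

EDD (increasing due date): T4 T2 T5 T1 T3.
T4: 0→11
T2: 11→18
T5: 18→30
T1: 30→32
T3: 32→41
Sum = 11+18+30+32+41 = 132.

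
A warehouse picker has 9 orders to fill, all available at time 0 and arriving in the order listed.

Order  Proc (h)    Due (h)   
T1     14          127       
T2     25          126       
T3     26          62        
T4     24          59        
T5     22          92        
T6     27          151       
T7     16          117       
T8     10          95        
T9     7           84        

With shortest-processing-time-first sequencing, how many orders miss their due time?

SPT (increasing processing time): T9 T8 T1 T7 T5 T4 T2 T3 T6.
T9: 0→7, due 84, tardiness 0
T8: 7→17, due 95, tardiness 0
T1: 17→31, due 127, tardiness 0
T7: 31→47, due 117, tardiness 0
T5: 47→69, due 92, tardiness 0
T4: 69→93, due 59, tardiness 34
T2: 93→118, due 126, tardiness 0
T3: 118→144, due 62, tardiness 82
T6: 144→171, due 151, tardiness 20
Late orders: 3.

3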